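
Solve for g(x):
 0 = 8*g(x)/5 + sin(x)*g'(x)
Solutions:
 g(x) = C1*(cos(x) + 1)^(4/5)/(cos(x) - 1)^(4/5)


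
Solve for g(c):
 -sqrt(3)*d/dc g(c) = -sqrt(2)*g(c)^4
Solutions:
 g(c) = (-1/(C1 + sqrt(6)*c))^(1/3)
 g(c) = (-1/(C1 + sqrt(6)*c))^(1/3)*(-1 - sqrt(3)*I)/2
 g(c) = (-1/(C1 + sqrt(6)*c))^(1/3)*(-1 + sqrt(3)*I)/2


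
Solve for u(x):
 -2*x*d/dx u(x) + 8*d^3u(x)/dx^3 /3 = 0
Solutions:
 u(x) = C1 + Integral(C2*airyai(6^(1/3)*x/2) + C3*airybi(6^(1/3)*x/2), x)


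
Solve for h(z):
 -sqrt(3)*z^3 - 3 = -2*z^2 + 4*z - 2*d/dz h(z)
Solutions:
 h(z) = C1 + sqrt(3)*z^4/8 - z^3/3 + z^2 + 3*z/2


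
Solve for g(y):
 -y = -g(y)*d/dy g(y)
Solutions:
 g(y) = -sqrt(C1 + y^2)
 g(y) = sqrt(C1 + y^2)


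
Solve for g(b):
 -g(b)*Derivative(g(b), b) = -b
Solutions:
 g(b) = -sqrt(C1 + b^2)
 g(b) = sqrt(C1 + b^2)


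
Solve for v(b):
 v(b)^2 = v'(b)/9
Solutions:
 v(b) = -1/(C1 + 9*b)


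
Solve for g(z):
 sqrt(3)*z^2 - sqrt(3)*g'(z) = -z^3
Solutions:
 g(z) = C1 + sqrt(3)*z^4/12 + z^3/3


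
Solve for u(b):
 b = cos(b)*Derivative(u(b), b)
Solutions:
 u(b) = C1 + Integral(b/cos(b), b)


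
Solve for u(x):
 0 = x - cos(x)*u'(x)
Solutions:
 u(x) = C1 + Integral(x/cos(x), x)


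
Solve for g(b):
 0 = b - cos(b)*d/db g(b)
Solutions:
 g(b) = C1 + Integral(b/cos(b), b)


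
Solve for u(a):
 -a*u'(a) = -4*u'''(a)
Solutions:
 u(a) = C1 + Integral(C2*airyai(2^(1/3)*a/2) + C3*airybi(2^(1/3)*a/2), a)


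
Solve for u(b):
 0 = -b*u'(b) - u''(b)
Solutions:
 u(b) = C1 + C2*erf(sqrt(2)*b/2)


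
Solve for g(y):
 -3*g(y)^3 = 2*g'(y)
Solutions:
 g(y) = -sqrt(-1/(C1 - 3*y))
 g(y) = sqrt(-1/(C1 - 3*y))


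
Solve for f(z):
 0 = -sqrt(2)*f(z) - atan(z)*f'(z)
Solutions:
 f(z) = C1*exp(-sqrt(2)*Integral(1/atan(z), z))


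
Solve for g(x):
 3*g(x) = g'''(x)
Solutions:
 g(x) = C3*exp(3^(1/3)*x) + (C1*sin(3^(5/6)*x/2) + C2*cos(3^(5/6)*x/2))*exp(-3^(1/3)*x/2)


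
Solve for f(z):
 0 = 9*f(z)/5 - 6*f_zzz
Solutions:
 f(z) = C3*exp(10^(2/3)*3^(1/3)*z/10) + (C1*sin(10^(2/3)*3^(5/6)*z/20) + C2*cos(10^(2/3)*3^(5/6)*z/20))*exp(-10^(2/3)*3^(1/3)*z/20)


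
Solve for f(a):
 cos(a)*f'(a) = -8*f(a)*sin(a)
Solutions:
 f(a) = C1*cos(a)^8


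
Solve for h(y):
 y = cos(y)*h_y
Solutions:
 h(y) = C1 + Integral(y/cos(y), y)


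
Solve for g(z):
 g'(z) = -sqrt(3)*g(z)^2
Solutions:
 g(z) = 1/(C1 + sqrt(3)*z)


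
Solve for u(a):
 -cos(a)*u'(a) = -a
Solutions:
 u(a) = C1 + Integral(a/cos(a), a)


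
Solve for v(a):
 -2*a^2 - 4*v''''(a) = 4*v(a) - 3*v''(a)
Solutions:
 v(a) = -a^2/2 + (C1*sin(a*sin(atan(sqrt(55)/3)/2)) + C2*cos(a*sin(atan(sqrt(55)/3)/2)))*exp(-a*cos(atan(sqrt(55)/3)/2)) + (C3*sin(a*sin(atan(sqrt(55)/3)/2)) + C4*cos(a*sin(atan(sqrt(55)/3)/2)))*exp(a*cos(atan(sqrt(55)/3)/2)) - 3/4


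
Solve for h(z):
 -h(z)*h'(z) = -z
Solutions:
 h(z) = -sqrt(C1 + z^2)
 h(z) = sqrt(C1 + z^2)


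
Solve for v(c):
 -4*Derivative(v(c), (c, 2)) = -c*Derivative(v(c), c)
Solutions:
 v(c) = C1 + C2*erfi(sqrt(2)*c/4)


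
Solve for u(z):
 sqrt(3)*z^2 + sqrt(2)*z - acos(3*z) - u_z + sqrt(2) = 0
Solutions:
 u(z) = C1 + sqrt(3)*z^3/3 + sqrt(2)*z^2/2 - z*acos(3*z) + sqrt(2)*z + sqrt(1 - 9*z^2)/3


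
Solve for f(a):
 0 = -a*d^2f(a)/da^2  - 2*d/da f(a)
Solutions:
 f(a) = C1 + C2/a


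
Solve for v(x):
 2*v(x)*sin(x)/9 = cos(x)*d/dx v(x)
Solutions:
 v(x) = C1/cos(x)^(2/9)


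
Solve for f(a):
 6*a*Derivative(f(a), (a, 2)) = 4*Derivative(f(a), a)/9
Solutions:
 f(a) = C1 + C2*a^(29/27)


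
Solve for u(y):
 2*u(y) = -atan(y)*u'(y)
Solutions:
 u(y) = C1*exp(-2*Integral(1/atan(y), y))


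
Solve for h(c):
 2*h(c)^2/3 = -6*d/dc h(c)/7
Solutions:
 h(c) = 9/(C1 + 7*c)


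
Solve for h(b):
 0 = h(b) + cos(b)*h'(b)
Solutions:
 h(b) = C1*sqrt(sin(b) - 1)/sqrt(sin(b) + 1)


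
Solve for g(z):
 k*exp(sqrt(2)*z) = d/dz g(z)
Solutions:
 g(z) = C1 + sqrt(2)*k*exp(sqrt(2)*z)/2


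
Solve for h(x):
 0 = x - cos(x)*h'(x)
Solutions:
 h(x) = C1 + Integral(x/cos(x), x)


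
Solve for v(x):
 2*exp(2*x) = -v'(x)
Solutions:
 v(x) = C1 - exp(2*x)


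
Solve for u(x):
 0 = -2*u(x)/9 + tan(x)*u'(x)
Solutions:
 u(x) = C1*sin(x)^(2/9)


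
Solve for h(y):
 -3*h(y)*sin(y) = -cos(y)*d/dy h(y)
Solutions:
 h(y) = C1/cos(y)^3


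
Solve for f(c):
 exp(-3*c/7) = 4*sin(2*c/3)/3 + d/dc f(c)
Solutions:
 f(c) = C1 + 2*cos(2*c/3) - 7*exp(-3*c/7)/3


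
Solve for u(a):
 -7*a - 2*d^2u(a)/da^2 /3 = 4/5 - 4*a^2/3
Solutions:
 u(a) = C1 + C2*a + a^4/6 - 7*a^3/4 - 3*a^2/5


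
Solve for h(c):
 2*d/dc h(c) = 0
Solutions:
 h(c) = C1


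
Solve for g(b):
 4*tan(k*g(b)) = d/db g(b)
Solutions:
 g(b) = Piecewise((-asin(exp(C1*k + 4*b*k))/k + pi/k, Ne(k, 0)), (nan, True))
 g(b) = Piecewise((asin(exp(C1*k + 4*b*k))/k, Ne(k, 0)), (nan, True))


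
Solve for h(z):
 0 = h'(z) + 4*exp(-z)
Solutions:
 h(z) = C1 + 4*exp(-z)


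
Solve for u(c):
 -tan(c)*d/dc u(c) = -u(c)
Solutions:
 u(c) = C1*sin(c)


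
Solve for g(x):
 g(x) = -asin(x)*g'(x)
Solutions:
 g(x) = C1*exp(-Integral(1/asin(x), x))


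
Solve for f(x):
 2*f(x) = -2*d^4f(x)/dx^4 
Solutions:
 f(x) = (C1*sin(sqrt(2)*x/2) + C2*cos(sqrt(2)*x/2))*exp(-sqrt(2)*x/2) + (C3*sin(sqrt(2)*x/2) + C4*cos(sqrt(2)*x/2))*exp(sqrt(2)*x/2)


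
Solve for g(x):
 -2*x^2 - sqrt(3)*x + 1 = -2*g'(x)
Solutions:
 g(x) = C1 + x^3/3 + sqrt(3)*x^2/4 - x/2


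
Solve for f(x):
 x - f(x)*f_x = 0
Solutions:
 f(x) = -sqrt(C1 + x^2)
 f(x) = sqrt(C1 + x^2)


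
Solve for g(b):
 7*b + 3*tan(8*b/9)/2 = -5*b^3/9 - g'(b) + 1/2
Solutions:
 g(b) = C1 - 5*b^4/36 - 7*b^2/2 + b/2 + 27*log(cos(8*b/9))/16


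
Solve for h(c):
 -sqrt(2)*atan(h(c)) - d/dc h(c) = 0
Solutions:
 Integral(1/atan(_y), (_y, h(c))) = C1 - sqrt(2)*c


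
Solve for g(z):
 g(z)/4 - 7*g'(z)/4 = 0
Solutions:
 g(z) = C1*exp(z/7)


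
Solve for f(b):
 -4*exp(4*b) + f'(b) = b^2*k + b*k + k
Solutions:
 f(b) = C1 + b^3*k/3 + b^2*k/2 + b*k + exp(4*b)


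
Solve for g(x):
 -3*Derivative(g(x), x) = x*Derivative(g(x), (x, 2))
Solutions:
 g(x) = C1 + C2/x^2


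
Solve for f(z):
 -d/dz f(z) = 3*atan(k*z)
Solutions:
 f(z) = C1 - 3*Piecewise((z*atan(k*z) - log(k^2*z^2 + 1)/(2*k), Ne(k, 0)), (0, True))


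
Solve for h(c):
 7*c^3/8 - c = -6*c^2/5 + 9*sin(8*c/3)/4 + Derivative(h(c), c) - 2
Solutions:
 h(c) = C1 + 7*c^4/32 + 2*c^3/5 - c^2/2 + 2*c + 27*cos(8*c/3)/32


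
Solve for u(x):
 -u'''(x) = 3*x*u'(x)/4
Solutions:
 u(x) = C1 + Integral(C2*airyai(-6^(1/3)*x/2) + C3*airybi(-6^(1/3)*x/2), x)


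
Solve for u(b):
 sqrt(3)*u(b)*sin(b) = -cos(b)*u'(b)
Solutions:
 u(b) = C1*cos(b)^(sqrt(3))


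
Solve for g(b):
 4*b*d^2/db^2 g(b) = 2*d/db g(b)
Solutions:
 g(b) = C1 + C2*b^(3/2)


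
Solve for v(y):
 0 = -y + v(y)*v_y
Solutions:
 v(y) = -sqrt(C1 + y^2)
 v(y) = sqrt(C1 + y^2)


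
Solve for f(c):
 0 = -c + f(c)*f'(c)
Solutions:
 f(c) = -sqrt(C1 + c^2)
 f(c) = sqrt(C1 + c^2)


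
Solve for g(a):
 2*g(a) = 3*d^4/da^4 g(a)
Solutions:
 g(a) = C1*exp(-2^(1/4)*3^(3/4)*a/3) + C2*exp(2^(1/4)*3^(3/4)*a/3) + C3*sin(2^(1/4)*3^(3/4)*a/3) + C4*cos(2^(1/4)*3^(3/4)*a/3)


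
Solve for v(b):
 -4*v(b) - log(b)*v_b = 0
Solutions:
 v(b) = C1*exp(-4*li(b))


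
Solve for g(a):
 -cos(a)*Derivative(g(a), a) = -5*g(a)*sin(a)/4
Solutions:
 g(a) = C1/cos(a)^(5/4)


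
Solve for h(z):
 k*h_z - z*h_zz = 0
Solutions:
 h(z) = C1 + z^(re(k) + 1)*(C2*sin(log(z)*Abs(im(k))) + C3*cos(log(z)*im(k)))


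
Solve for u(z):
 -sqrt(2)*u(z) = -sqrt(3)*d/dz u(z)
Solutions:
 u(z) = C1*exp(sqrt(6)*z/3)


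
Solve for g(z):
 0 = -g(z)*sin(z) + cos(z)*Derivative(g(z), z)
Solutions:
 g(z) = C1/cos(z)


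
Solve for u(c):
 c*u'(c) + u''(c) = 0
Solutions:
 u(c) = C1 + C2*erf(sqrt(2)*c/2)


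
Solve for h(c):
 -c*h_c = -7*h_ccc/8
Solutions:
 h(c) = C1 + Integral(C2*airyai(2*7^(2/3)*c/7) + C3*airybi(2*7^(2/3)*c/7), c)


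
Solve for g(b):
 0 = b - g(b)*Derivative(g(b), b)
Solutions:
 g(b) = -sqrt(C1 + b^2)
 g(b) = sqrt(C1 + b^2)


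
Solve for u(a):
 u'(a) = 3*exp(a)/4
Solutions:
 u(a) = C1 + 3*exp(a)/4


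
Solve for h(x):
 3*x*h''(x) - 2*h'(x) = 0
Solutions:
 h(x) = C1 + C2*x^(5/3)


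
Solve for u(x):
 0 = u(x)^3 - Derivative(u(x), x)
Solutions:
 u(x) = -sqrt(2)*sqrt(-1/(C1 + x))/2
 u(x) = sqrt(2)*sqrt(-1/(C1 + x))/2


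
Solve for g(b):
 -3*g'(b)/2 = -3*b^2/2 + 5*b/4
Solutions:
 g(b) = C1 + b^3/3 - 5*b^2/12


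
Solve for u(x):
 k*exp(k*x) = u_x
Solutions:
 u(x) = C1 + exp(k*x)


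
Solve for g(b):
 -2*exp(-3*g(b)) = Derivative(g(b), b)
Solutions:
 g(b) = log(C1 - 6*b)/3
 g(b) = log((-3^(1/3) - 3^(5/6)*I)*(C1 - 2*b)^(1/3)/2)
 g(b) = log((-3^(1/3) + 3^(5/6)*I)*(C1 - 2*b)^(1/3)/2)


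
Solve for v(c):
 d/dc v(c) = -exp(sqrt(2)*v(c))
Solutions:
 v(c) = sqrt(2)*(2*log(1/(C1 + c)) - log(2))/4


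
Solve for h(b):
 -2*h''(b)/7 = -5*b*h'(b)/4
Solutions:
 h(b) = C1 + C2*erfi(sqrt(35)*b/4)


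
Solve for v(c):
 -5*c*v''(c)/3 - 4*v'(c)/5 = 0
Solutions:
 v(c) = C1 + C2*c^(13/25)


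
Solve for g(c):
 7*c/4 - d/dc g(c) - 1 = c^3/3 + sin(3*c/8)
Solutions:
 g(c) = C1 - c^4/12 + 7*c^2/8 - c + 8*cos(3*c/8)/3


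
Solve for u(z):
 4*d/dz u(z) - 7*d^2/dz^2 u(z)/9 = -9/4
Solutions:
 u(z) = C1 + C2*exp(36*z/7) - 9*z/16


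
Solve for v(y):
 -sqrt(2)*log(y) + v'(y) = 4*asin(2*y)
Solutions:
 v(y) = C1 + sqrt(2)*y*(log(y) - 1) + 4*y*asin(2*y) + 2*sqrt(1 - 4*y^2)


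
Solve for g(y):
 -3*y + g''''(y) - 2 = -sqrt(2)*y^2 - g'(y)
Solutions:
 g(y) = C1 + C4*exp(-y) - sqrt(2)*y^3/3 + 3*y^2/2 + 2*y + (C2*sin(sqrt(3)*y/2) + C3*cos(sqrt(3)*y/2))*exp(y/2)


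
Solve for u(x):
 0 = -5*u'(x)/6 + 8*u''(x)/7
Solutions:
 u(x) = C1 + C2*exp(35*x/48)


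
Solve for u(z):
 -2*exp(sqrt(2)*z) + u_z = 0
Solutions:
 u(z) = C1 + sqrt(2)*exp(sqrt(2)*z)


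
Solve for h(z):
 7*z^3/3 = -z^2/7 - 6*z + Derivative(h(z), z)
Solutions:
 h(z) = C1 + 7*z^4/12 + z^3/21 + 3*z^2


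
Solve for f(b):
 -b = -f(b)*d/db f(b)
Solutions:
 f(b) = -sqrt(C1 + b^2)
 f(b) = sqrt(C1 + b^2)


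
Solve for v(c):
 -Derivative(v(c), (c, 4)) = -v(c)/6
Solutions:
 v(c) = C1*exp(-6^(3/4)*c/6) + C2*exp(6^(3/4)*c/6) + C3*sin(6^(3/4)*c/6) + C4*cos(6^(3/4)*c/6)


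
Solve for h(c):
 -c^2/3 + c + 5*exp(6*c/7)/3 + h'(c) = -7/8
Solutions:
 h(c) = C1 + c^3/9 - c^2/2 - 7*c/8 - 35*exp(6*c/7)/18


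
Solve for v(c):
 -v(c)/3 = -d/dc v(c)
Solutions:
 v(c) = C1*exp(c/3)


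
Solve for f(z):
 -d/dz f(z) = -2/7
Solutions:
 f(z) = C1 + 2*z/7


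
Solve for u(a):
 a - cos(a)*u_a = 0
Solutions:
 u(a) = C1 + Integral(a/cos(a), a)


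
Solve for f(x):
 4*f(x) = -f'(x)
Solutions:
 f(x) = C1*exp(-4*x)


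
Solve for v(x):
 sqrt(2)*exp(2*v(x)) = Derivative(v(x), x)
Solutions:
 v(x) = log(-sqrt(-1/(C1 + sqrt(2)*x))) - log(2)/2
 v(x) = log(-1/(C1 + sqrt(2)*x))/2 - log(2)/2


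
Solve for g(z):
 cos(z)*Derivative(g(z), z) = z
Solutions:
 g(z) = C1 + Integral(z/cos(z), z)


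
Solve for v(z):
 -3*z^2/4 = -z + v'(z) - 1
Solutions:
 v(z) = C1 - z^3/4 + z^2/2 + z


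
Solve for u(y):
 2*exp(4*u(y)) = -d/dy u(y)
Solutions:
 u(y) = log(-I*(1/(C1 + 8*y))^(1/4))
 u(y) = log(I*(1/(C1 + 8*y))^(1/4))
 u(y) = log(-(1/(C1 + 8*y))^(1/4))
 u(y) = log(1/(C1 + 8*y))/4


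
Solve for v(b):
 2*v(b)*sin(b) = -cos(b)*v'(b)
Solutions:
 v(b) = C1*cos(b)^2


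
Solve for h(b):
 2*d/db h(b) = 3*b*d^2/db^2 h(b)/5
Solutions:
 h(b) = C1 + C2*b^(13/3)


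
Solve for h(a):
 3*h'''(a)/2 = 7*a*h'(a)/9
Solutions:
 h(a) = C1 + Integral(C2*airyai(14^(1/3)*a/3) + C3*airybi(14^(1/3)*a/3), a)


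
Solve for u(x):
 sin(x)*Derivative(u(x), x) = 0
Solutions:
 u(x) = C1


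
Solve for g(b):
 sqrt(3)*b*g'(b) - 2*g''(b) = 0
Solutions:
 g(b) = C1 + C2*erfi(3^(1/4)*b/2)


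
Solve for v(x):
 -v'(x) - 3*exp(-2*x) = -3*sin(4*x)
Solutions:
 v(x) = C1 - 3*cos(4*x)/4 + 3*exp(-2*x)/2


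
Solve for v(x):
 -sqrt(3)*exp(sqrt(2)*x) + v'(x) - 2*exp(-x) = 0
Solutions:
 v(x) = C1 + sqrt(6)*exp(sqrt(2)*x)/2 - 2*exp(-x)


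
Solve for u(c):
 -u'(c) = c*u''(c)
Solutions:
 u(c) = C1 + C2*log(c)


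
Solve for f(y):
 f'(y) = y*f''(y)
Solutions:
 f(y) = C1 + C2*y^2


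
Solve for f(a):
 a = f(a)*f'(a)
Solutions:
 f(a) = -sqrt(C1 + a^2)
 f(a) = sqrt(C1 + a^2)


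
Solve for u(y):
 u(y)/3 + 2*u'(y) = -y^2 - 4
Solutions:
 u(y) = C1*exp(-y/6) - 3*y^2 + 36*y - 228


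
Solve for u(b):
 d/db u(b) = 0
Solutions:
 u(b) = C1


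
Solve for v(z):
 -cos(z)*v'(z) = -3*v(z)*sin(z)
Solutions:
 v(z) = C1/cos(z)^3


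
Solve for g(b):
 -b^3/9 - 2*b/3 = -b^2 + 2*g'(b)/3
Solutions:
 g(b) = C1 - b^4/24 + b^3/2 - b^2/2


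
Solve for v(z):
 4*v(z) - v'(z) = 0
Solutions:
 v(z) = C1*exp(4*z)


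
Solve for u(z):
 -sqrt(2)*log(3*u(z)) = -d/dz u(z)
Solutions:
 -sqrt(2)*Integral(1/(log(_y) + log(3)), (_y, u(z)))/2 = C1 - z


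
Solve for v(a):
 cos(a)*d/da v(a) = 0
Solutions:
 v(a) = C1


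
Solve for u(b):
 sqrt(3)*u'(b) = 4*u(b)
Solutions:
 u(b) = C1*exp(4*sqrt(3)*b/3)


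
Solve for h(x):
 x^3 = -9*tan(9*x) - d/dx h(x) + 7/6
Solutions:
 h(x) = C1 - x^4/4 + 7*x/6 + log(cos(9*x))


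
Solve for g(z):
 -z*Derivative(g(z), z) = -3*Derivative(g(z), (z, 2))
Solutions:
 g(z) = C1 + C2*erfi(sqrt(6)*z/6)


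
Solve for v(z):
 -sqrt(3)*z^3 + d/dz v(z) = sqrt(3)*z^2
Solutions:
 v(z) = C1 + sqrt(3)*z^4/4 + sqrt(3)*z^3/3


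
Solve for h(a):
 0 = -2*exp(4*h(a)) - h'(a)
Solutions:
 h(a) = log(-I*(1/(C1 + 8*a))^(1/4))
 h(a) = log(I*(1/(C1 + 8*a))^(1/4))
 h(a) = log(-(1/(C1 + 8*a))^(1/4))
 h(a) = log(1/(C1 + 8*a))/4


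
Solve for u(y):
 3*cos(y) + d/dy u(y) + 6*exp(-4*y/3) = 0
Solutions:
 u(y) = C1 - 3*sin(y) + 9*exp(-4*y/3)/2


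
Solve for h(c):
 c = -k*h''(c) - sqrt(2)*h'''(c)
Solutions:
 h(c) = C1 + C2*c + C3*exp(-sqrt(2)*c*k/2) - c^3/(6*k) + sqrt(2)*c^2/(2*k^2)


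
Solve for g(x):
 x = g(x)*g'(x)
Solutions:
 g(x) = -sqrt(C1 + x^2)
 g(x) = sqrt(C1 + x^2)


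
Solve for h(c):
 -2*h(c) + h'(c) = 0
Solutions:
 h(c) = C1*exp(2*c)


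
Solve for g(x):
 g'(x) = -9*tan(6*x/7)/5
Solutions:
 g(x) = C1 + 21*log(cos(6*x/7))/10


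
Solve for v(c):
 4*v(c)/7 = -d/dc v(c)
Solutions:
 v(c) = C1*exp(-4*c/7)


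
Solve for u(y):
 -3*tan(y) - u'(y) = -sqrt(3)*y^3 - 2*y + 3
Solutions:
 u(y) = C1 + sqrt(3)*y^4/4 + y^2 - 3*y + 3*log(cos(y))


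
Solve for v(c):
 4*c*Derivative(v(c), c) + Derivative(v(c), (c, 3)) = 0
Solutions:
 v(c) = C1 + Integral(C2*airyai(-2^(2/3)*c) + C3*airybi(-2^(2/3)*c), c)


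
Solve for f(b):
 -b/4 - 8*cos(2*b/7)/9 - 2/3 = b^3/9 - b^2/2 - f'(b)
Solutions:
 f(b) = C1 + b^4/36 - b^3/6 + b^2/8 + 2*b/3 + 28*sin(2*b/7)/9


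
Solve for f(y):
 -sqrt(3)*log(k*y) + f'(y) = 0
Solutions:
 f(y) = C1 + sqrt(3)*y*log(k*y) - sqrt(3)*y


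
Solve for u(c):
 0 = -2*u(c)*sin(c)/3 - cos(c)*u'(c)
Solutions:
 u(c) = C1*cos(c)^(2/3)


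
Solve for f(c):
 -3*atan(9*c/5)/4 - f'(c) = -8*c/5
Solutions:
 f(c) = C1 + 4*c^2/5 - 3*c*atan(9*c/5)/4 + 5*log(81*c^2 + 25)/24


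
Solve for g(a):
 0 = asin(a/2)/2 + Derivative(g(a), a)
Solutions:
 g(a) = C1 - a*asin(a/2)/2 - sqrt(4 - a^2)/2


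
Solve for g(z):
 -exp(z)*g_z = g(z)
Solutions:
 g(z) = C1*exp(exp(-z))


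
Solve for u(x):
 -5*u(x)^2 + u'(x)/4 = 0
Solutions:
 u(x) = -1/(C1 + 20*x)


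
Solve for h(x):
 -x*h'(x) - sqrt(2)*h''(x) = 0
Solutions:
 h(x) = C1 + C2*erf(2^(1/4)*x/2)


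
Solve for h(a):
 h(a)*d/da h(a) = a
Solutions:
 h(a) = -sqrt(C1 + a^2)
 h(a) = sqrt(C1 + a^2)


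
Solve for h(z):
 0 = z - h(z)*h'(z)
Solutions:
 h(z) = -sqrt(C1 + z^2)
 h(z) = sqrt(C1 + z^2)


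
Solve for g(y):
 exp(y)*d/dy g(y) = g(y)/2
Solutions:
 g(y) = C1*exp(-exp(-y)/2)


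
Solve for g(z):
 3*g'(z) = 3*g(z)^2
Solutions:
 g(z) = -1/(C1 + z)


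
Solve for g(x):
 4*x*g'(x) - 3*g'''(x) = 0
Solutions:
 g(x) = C1 + Integral(C2*airyai(6^(2/3)*x/3) + C3*airybi(6^(2/3)*x/3), x)


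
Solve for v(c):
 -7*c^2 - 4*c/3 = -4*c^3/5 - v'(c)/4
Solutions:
 v(c) = C1 - 4*c^4/5 + 28*c^3/3 + 8*c^2/3


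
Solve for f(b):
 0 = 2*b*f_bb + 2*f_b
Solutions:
 f(b) = C1 + C2*log(b)


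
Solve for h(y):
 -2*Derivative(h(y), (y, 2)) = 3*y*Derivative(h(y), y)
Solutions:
 h(y) = C1 + C2*erf(sqrt(3)*y/2)


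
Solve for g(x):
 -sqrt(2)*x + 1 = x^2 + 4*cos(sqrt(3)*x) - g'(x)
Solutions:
 g(x) = C1 + x^3/3 + sqrt(2)*x^2/2 - x + 4*sqrt(3)*sin(sqrt(3)*x)/3


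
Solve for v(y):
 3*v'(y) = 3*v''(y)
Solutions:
 v(y) = C1 + C2*exp(y)


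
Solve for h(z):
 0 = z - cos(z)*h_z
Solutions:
 h(z) = C1 + Integral(z/cos(z), z)


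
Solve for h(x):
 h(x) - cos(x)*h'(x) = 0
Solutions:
 h(x) = C1*sqrt(sin(x) + 1)/sqrt(sin(x) - 1)


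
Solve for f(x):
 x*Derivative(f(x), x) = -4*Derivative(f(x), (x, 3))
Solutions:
 f(x) = C1 + Integral(C2*airyai(-2^(1/3)*x/2) + C3*airybi(-2^(1/3)*x/2), x)


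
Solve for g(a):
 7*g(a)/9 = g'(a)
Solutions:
 g(a) = C1*exp(7*a/9)


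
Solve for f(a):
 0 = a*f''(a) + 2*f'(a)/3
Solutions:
 f(a) = C1 + C2*a^(1/3)


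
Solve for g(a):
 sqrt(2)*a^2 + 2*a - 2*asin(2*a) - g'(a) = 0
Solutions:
 g(a) = C1 + sqrt(2)*a^3/3 + a^2 - 2*a*asin(2*a) - sqrt(1 - 4*a^2)


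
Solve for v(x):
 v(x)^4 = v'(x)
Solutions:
 v(x) = (-1/(C1 + 3*x))^(1/3)
 v(x) = (-1/(C1 + x))^(1/3)*(-3^(2/3) - 3*3^(1/6)*I)/6
 v(x) = (-1/(C1 + x))^(1/3)*(-3^(2/3) + 3*3^(1/6)*I)/6


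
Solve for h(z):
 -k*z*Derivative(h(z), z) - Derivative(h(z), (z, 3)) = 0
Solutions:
 h(z) = C1 + Integral(C2*airyai(z*(-k)^(1/3)) + C3*airybi(z*(-k)^(1/3)), z)


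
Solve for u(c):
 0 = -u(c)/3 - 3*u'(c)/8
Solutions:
 u(c) = C1*exp(-8*c/9)


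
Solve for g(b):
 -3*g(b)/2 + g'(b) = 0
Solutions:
 g(b) = C1*exp(3*b/2)


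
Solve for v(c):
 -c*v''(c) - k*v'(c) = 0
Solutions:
 v(c) = C1 + c^(1 - re(k))*(C2*sin(log(c)*Abs(im(k))) + C3*cos(log(c)*im(k)))


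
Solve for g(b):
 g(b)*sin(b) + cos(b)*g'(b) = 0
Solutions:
 g(b) = C1*cos(b)


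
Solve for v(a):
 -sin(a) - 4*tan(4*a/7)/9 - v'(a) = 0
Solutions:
 v(a) = C1 + 7*log(cos(4*a/7))/9 + cos(a)


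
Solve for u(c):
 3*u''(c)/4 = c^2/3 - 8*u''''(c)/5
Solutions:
 u(c) = C1 + C2*c + C3*sin(sqrt(30)*c/8) + C4*cos(sqrt(30)*c/8) + c^4/27 - 128*c^2/135


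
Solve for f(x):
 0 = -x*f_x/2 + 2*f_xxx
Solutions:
 f(x) = C1 + Integral(C2*airyai(2^(1/3)*x/2) + C3*airybi(2^(1/3)*x/2), x)


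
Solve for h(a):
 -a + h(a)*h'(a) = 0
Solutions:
 h(a) = -sqrt(C1 + a^2)
 h(a) = sqrt(C1 + a^2)


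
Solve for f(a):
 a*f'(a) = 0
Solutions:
 f(a) = C1


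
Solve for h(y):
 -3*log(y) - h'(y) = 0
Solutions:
 h(y) = C1 - 3*y*log(y) + 3*y


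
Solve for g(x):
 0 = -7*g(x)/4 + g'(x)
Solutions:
 g(x) = C1*exp(7*x/4)


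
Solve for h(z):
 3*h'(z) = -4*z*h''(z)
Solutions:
 h(z) = C1 + C2*z^(1/4)


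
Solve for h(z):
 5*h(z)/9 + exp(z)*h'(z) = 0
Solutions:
 h(z) = C1*exp(5*exp(-z)/9)


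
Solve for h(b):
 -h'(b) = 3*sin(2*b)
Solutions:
 h(b) = C1 + 3*cos(2*b)/2


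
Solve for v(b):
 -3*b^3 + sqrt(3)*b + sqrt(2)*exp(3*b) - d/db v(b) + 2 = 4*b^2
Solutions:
 v(b) = C1 - 3*b^4/4 - 4*b^3/3 + sqrt(3)*b^2/2 + 2*b + sqrt(2)*exp(3*b)/3


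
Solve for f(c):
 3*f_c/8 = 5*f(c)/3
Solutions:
 f(c) = C1*exp(40*c/9)


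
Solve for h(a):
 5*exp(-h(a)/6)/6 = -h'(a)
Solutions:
 h(a) = 6*log(C1 - 5*a/36)


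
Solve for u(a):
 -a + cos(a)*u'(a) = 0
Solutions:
 u(a) = C1 + Integral(a/cos(a), a)


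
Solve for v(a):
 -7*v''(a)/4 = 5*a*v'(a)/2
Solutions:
 v(a) = C1 + C2*erf(sqrt(35)*a/7)


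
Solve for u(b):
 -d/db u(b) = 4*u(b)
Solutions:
 u(b) = C1*exp(-4*b)


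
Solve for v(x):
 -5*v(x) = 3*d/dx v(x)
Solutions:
 v(x) = C1*exp(-5*x/3)


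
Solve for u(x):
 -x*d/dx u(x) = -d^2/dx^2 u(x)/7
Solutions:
 u(x) = C1 + C2*erfi(sqrt(14)*x/2)


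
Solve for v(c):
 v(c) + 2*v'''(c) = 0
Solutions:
 v(c) = C3*exp(-2^(2/3)*c/2) + (C1*sin(2^(2/3)*sqrt(3)*c/4) + C2*cos(2^(2/3)*sqrt(3)*c/4))*exp(2^(2/3)*c/4)


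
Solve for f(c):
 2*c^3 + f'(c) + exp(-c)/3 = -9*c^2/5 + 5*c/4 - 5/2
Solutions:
 f(c) = C1 - c^4/2 - 3*c^3/5 + 5*c^2/8 - 5*c/2 + exp(-c)/3


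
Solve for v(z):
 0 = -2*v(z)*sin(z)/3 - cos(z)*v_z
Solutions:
 v(z) = C1*cos(z)^(2/3)


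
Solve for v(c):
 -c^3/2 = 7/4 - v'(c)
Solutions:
 v(c) = C1 + c^4/8 + 7*c/4


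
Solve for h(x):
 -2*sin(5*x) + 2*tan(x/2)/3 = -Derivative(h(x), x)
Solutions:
 h(x) = C1 + 4*log(cos(x/2))/3 - 2*cos(5*x)/5


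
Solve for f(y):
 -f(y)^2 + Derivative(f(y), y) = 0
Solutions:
 f(y) = -1/(C1 + y)


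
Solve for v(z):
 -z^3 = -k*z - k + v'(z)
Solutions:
 v(z) = C1 + k*z^2/2 + k*z - z^4/4


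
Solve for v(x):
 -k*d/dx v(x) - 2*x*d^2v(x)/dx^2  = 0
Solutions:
 v(x) = C1 + x^(1 - re(k)/2)*(C2*sin(log(x)*Abs(im(k))/2) + C3*cos(log(x)*im(k)/2))


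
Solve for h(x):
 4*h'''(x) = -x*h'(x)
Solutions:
 h(x) = C1 + Integral(C2*airyai(-2^(1/3)*x/2) + C3*airybi(-2^(1/3)*x/2), x)


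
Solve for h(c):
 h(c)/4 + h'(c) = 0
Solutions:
 h(c) = C1*exp(-c/4)


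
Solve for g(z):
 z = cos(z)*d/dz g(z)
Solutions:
 g(z) = C1 + Integral(z/cos(z), z)


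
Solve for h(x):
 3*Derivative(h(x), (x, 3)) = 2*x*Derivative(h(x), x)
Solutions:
 h(x) = C1 + Integral(C2*airyai(2^(1/3)*3^(2/3)*x/3) + C3*airybi(2^(1/3)*3^(2/3)*x/3), x)


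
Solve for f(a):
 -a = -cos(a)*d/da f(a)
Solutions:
 f(a) = C1 + Integral(a/cos(a), a)


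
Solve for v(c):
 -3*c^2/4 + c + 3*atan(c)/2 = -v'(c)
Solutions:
 v(c) = C1 + c^3/4 - c^2/2 - 3*c*atan(c)/2 + 3*log(c^2 + 1)/4


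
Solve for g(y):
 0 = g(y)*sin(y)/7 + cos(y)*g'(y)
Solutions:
 g(y) = C1*cos(y)^(1/7)


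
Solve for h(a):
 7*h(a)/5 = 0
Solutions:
 h(a) = 0


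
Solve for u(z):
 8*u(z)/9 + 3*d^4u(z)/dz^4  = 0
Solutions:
 u(z) = (C1*sin(6^(1/4)*z/3) + C2*cos(6^(1/4)*z/3))*exp(-6^(1/4)*z/3) + (C3*sin(6^(1/4)*z/3) + C4*cos(6^(1/4)*z/3))*exp(6^(1/4)*z/3)


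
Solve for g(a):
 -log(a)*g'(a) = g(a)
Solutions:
 g(a) = C1*exp(-li(a))


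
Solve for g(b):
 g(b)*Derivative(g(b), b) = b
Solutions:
 g(b) = -sqrt(C1 + b^2)
 g(b) = sqrt(C1 + b^2)


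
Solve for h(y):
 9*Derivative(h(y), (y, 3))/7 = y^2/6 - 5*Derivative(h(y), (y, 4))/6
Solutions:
 h(y) = C1 + C2*y + C3*y^2 + C4*exp(-54*y/35) + 7*y^5/3240 - 245*y^4/34992 + 8575*y^3/472392


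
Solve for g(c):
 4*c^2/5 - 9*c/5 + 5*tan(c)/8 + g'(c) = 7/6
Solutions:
 g(c) = C1 - 4*c^3/15 + 9*c^2/10 + 7*c/6 + 5*log(cos(c))/8


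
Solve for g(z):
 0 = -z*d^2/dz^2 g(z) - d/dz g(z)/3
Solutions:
 g(z) = C1 + C2*z^(2/3)


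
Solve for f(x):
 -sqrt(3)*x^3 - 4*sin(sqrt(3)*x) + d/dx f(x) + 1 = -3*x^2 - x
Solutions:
 f(x) = C1 + sqrt(3)*x^4/4 - x^3 - x^2/2 - x - 4*sqrt(3)*cos(sqrt(3)*x)/3


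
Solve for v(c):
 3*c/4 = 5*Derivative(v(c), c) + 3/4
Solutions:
 v(c) = C1 + 3*c^2/40 - 3*c/20


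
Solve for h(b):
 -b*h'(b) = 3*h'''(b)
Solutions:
 h(b) = C1 + Integral(C2*airyai(-3^(2/3)*b/3) + C3*airybi(-3^(2/3)*b/3), b)


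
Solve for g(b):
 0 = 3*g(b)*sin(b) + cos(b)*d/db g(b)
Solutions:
 g(b) = C1*cos(b)^3


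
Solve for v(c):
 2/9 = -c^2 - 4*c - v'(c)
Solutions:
 v(c) = C1 - c^3/3 - 2*c^2 - 2*c/9


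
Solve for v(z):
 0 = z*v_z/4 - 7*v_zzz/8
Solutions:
 v(z) = C1 + Integral(C2*airyai(2^(1/3)*7^(2/3)*z/7) + C3*airybi(2^(1/3)*7^(2/3)*z/7), z)


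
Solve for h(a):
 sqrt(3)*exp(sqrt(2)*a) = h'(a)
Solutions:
 h(a) = C1 + sqrt(6)*exp(sqrt(2)*a)/2


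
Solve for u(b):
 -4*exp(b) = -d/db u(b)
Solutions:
 u(b) = C1 + 4*exp(b)


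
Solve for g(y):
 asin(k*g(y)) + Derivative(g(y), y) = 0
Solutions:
 Integral(1/asin(_y*k), (_y, g(y))) = C1 - y


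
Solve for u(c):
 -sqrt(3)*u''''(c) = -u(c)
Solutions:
 u(c) = C1*exp(-3^(7/8)*c/3) + C2*exp(3^(7/8)*c/3) + C3*sin(3^(7/8)*c/3) + C4*cos(3^(7/8)*c/3)


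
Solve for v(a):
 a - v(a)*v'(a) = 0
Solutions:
 v(a) = -sqrt(C1 + a^2)
 v(a) = sqrt(C1 + a^2)


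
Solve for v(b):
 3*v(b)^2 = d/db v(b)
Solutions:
 v(b) = -1/(C1 + 3*b)


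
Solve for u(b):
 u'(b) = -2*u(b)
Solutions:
 u(b) = C1*exp(-2*b)


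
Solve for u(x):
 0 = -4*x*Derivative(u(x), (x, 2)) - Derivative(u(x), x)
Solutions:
 u(x) = C1 + C2*x^(3/4)


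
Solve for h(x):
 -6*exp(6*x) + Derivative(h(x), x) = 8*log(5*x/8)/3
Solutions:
 h(x) = C1 + 8*x*log(x)/3 + x*(-8*log(2) - 8/3 + 8*log(5)/3) + exp(6*x)


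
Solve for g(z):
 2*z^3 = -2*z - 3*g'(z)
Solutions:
 g(z) = C1 - z^4/6 - z^2/3


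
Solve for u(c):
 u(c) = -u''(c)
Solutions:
 u(c) = C1*sin(c) + C2*cos(c)


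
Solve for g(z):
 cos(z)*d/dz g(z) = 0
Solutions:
 g(z) = C1


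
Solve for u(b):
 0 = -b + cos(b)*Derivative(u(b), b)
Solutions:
 u(b) = C1 + Integral(b/cos(b), b)


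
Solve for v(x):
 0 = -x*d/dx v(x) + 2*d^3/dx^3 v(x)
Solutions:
 v(x) = C1 + Integral(C2*airyai(2^(2/3)*x/2) + C3*airybi(2^(2/3)*x/2), x)


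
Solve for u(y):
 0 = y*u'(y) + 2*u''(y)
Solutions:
 u(y) = C1 + C2*erf(y/2)


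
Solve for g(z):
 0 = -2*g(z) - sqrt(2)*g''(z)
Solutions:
 g(z) = C1*sin(2^(1/4)*z) + C2*cos(2^(1/4)*z)


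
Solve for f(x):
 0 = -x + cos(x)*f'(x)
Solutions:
 f(x) = C1 + Integral(x/cos(x), x)


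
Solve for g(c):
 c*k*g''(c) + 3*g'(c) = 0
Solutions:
 g(c) = C1 + c^(((re(k) - 3)*re(k) + im(k)^2)/(re(k)^2 + im(k)^2))*(C2*sin(3*log(c)*Abs(im(k))/(re(k)^2 + im(k)^2)) + C3*cos(3*log(c)*im(k)/(re(k)^2 + im(k)^2)))


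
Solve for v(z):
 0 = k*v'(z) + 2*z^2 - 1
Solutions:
 v(z) = C1 - 2*z^3/(3*k) + z/k


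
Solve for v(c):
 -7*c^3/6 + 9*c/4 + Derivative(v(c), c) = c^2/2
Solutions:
 v(c) = C1 + 7*c^4/24 + c^3/6 - 9*c^2/8


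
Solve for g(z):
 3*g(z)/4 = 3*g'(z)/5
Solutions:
 g(z) = C1*exp(5*z/4)


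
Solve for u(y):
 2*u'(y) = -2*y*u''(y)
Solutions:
 u(y) = C1 + C2*log(y)


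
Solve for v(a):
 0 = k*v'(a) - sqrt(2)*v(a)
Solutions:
 v(a) = C1*exp(sqrt(2)*a/k)


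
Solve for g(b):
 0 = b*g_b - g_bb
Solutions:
 g(b) = C1 + C2*erfi(sqrt(2)*b/2)


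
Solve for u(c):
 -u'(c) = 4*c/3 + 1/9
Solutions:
 u(c) = C1 - 2*c^2/3 - c/9


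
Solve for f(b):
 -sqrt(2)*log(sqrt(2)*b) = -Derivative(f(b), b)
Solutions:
 f(b) = C1 + sqrt(2)*b*log(b) - sqrt(2)*b + sqrt(2)*b*log(2)/2


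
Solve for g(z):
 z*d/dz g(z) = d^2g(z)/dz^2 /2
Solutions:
 g(z) = C1 + C2*erfi(z)


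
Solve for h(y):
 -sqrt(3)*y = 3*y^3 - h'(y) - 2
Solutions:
 h(y) = C1 + 3*y^4/4 + sqrt(3)*y^2/2 - 2*y


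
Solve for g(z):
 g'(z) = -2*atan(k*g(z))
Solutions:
 Integral(1/atan(_y*k), (_y, g(z))) = C1 - 2*z


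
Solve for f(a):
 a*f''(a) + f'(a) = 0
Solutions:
 f(a) = C1 + C2*log(a)


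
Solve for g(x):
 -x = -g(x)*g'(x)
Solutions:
 g(x) = -sqrt(C1 + x^2)
 g(x) = sqrt(C1 + x^2)


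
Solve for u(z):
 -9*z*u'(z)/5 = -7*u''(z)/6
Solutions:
 u(z) = C1 + C2*erfi(3*sqrt(105)*z/35)


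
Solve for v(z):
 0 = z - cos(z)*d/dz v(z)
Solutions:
 v(z) = C1 + Integral(z/cos(z), z)


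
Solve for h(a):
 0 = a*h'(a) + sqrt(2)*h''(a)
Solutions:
 h(a) = C1 + C2*erf(2^(1/4)*a/2)


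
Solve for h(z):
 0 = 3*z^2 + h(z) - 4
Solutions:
 h(z) = 4 - 3*z^2


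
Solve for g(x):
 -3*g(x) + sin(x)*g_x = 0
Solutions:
 g(x) = C1*(cos(x) - 1)^(3/2)/(cos(x) + 1)^(3/2)


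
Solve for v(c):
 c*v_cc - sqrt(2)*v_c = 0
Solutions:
 v(c) = C1 + C2*c^(1 + sqrt(2))


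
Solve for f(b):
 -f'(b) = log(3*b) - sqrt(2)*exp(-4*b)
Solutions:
 f(b) = C1 - b*log(b) + b*(1 - log(3)) - sqrt(2)*exp(-4*b)/4


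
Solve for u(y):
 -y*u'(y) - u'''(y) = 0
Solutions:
 u(y) = C1 + Integral(C2*airyai(-y) + C3*airybi(-y), y)


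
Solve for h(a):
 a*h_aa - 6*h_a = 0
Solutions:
 h(a) = C1 + C2*a^7


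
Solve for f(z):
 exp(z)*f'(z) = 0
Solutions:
 f(z) = C1


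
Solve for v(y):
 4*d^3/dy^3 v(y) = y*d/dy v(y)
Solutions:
 v(y) = C1 + Integral(C2*airyai(2^(1/3)*y/2) + C3*airybi(2^(1/3)*y/2), y)


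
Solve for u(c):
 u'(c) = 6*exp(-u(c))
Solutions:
 u(c) = log(C1 + 6*c)


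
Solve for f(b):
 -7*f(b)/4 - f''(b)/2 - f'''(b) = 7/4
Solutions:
 f(b) = C1*exp(b*(-2 + (3*sqrt(4011) + 190)^(-1/3) + (3*sqrt(4011) + 190)^(1/3))/12)*sin(sqrt(3)*b*(-(3*sqrt(4011) + 190)^(1/3) + (3*sqrt(4011) + 190)^(-1/3))/12) + C2*exp(b*(-2 + (3*sqrt(4011) + 190)^(-1/3) + (3*sqrt(4011) + 190)^(1/3))/12)*cos(sqrt(3)*b*(-(3*sqrt(4011) + 190)^(1/3) + (3*sqrt(4011) + 190)^(-1/3))/12) + C3*exp(-b*((3*sqrt(4011) + 190)^(-1/3) + 1 + (3*sqrt(4011) + 190)^(1/3))/6) - 1


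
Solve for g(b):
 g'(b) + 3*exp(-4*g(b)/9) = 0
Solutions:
 g(b) = 9*log(-I*(C1 - 4*b/3)^(1/4))
 g(b) = 9*log(I*(C1 - 4*b/3)^(1/4))
 g(b) = 9*log(-(C1 - 4*b/3)^(1/4))
 g(b) = 9*log(C1 - 4*b/3)/4


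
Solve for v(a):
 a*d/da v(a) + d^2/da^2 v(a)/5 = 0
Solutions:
 v(a) = C1 + C2*erf(sqrt(10)*a/2)


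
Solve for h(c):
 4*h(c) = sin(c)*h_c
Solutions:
 h(c) = C1*(cos(c)^2 - 2*cos(c) + 1)/(cos(c)^2 + 2*cos(c) + 1)


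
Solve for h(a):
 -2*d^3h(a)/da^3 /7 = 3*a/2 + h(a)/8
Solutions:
 h(a) = C3*exp(-2^(2/3)*7^(1/3)*a/4) - 12*a + (C1*sin(2^(2/3)*sqrt(3)*7^(1/3)*a/8) + C2*cos(2^(2/3)*sqrt(3)*7^(1/3)*a/8))*exp(2^(2/3)*7^(1/3)*a/8)


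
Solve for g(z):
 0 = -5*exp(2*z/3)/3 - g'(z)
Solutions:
 g(z) = C1 - 5*exp(2*z/3)/2


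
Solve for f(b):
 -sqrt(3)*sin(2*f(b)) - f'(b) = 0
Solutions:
 f(b) = pi - acos((-C1 - exp(4*sqrt(3)*b))/(C1 - exp(4*sqrt(3)*b)))/2
 f(b) = acos((-C1 - exp(4*sqrt(3)*b))/(C1 - exp(4*sqrt(3)*b)))/2


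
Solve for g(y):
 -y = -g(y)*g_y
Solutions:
 g(y) = -sqrt(C1 + y^2)
 g(y) = sqrt(C1 + y^2)


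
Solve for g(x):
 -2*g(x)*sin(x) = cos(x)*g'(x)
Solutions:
 g(x) = C1*cos(x)^2


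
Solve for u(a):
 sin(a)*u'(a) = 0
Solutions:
 u(a) = C1


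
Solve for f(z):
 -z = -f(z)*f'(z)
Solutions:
 f(z) = -sqrt(C1 + z^2)
 f(z) = sqrt(C1 + z^2)


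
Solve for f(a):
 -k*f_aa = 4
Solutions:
 f(a) = C1 + C2*a - 2*a^2/k


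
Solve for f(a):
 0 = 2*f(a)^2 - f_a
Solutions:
 f(a) = -1/(C1 + 2*a)


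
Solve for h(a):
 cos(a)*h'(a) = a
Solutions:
 h(a) = C1 + Integral(a/cos(a), a)


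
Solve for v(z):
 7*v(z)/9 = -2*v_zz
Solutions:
 v(z) = C1*sin(sqrt(14)*z/6) + C2*cos(sqrt(14)*z/6)


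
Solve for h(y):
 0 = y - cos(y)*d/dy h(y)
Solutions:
 h(y) = C1 + Integral(y/cos(y), y)


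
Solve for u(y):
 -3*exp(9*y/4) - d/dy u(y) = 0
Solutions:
 u(y) = C1 - 4*exp(9*y/4)/3


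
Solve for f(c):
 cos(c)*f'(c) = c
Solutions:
 f(c) = C1 + Integral(c/cos(c), c)


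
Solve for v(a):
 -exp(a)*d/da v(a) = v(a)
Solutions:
 v(a) = C1*exp(exp(-a))


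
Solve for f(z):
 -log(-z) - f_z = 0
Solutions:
 f(z) = C1 - z*log(-z) + z


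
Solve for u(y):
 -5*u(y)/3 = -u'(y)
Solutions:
 u(y) = C1*exp(5*y/3)


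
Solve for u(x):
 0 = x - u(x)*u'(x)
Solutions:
 u(x) = -sqrt(C1 + x^2)
 u(x) = sqrt(C1 + x^2)


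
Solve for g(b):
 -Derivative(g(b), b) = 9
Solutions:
 g(b) = C1 - 9*b


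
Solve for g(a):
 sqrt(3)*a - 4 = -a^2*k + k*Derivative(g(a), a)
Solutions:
 g(a) = C1 + a^3/3 + sqrt(3)*a^2/(2*k) - 4*a/k


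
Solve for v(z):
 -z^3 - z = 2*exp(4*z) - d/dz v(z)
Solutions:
 v(z) = C1 + z^4/4 + z^2/2 + exp(4*z)/2


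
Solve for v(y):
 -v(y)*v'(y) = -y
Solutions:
 v(y) = -sqrt(C1 + y^2)
 v(y) = sqrt(C1 + y^2)


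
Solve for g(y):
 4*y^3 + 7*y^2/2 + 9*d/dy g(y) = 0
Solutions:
 g(y) = C1 - y^4/9 - 7*y^3/54


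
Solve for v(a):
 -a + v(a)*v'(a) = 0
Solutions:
 v(a) = -sqrt(C1 + a^2)
 v(a) = sqrt(C1 + a^2)


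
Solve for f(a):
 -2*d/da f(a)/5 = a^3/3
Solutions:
 f(a) = C1 - 5*a^4/24


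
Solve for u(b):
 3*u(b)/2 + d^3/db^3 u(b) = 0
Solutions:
 u(b) = C3*exp(-2^(2/3)*3^(1/3)*b/2) + (C1*sin(2^(2/3)*3^(5/6)*b/4) + C2*cos(2^(2/3)*3^(5/6)*b/4))*exp(2^(2/3)*3^(1/3)*b/4)


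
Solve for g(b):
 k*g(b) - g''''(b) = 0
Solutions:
 g(b) = C1*exp(-b*k^(1/4)) + C2*exp(b*k^(1/4)) + C3*exp(-I*b*k^(1/4)) + C4*exp(I*b*k^(1/4))


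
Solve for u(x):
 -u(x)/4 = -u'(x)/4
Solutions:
 u(x) = C1*exp(x)


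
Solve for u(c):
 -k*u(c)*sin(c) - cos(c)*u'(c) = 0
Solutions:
 u(c) = C1*exp(k*log(cos(c)))


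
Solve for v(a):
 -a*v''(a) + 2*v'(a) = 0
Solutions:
 v(a) = C1 + C2*a^3


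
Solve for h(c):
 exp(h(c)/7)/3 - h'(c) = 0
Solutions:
 h(c) = 7*log(-1/(C1 + c)) + 7*log(21)


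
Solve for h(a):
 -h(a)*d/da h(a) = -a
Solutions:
 h(a) = -sqrt(C1 + a^2)
 h(a) = sqrt(C1 + a^2)


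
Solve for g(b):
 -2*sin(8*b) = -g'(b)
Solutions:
 g(b) = C1 - cos(8*b)/4


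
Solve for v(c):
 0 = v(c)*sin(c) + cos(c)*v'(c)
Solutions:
 v(c) = C1*cos(c)


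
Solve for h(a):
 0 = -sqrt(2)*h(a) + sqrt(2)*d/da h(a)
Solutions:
 h(a) = C1*exp(a)


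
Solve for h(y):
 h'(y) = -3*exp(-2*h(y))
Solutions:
 h(y) = log(-sqrt(C1 - 6*y))
 h(y) = log(C1 - 6*y)/2


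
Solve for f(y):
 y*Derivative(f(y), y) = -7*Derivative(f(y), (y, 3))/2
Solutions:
 f(y) = C1 + Integral(C2*airyai(-2^(1/3)*7^(2/3)*y/7) + C3*airybi(-2^(1/3)*7^(2/3)*y/7), y)


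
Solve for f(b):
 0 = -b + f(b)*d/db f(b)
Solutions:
 f(b) = -sqrt(C1 + b^2)
 f(b) = sqrt(C1 + b^2)


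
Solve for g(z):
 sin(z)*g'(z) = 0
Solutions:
 g(z) = C1


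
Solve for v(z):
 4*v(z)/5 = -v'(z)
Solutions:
 v(z) = C1*exp(-4*z/5)


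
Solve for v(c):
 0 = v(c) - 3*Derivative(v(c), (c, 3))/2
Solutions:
 v(c) = C3*exp(2^(1/3)*3^(2/3)*c/3) + (C1*sin(2^(1/3)*3^(1/6)*c/2) + C2*cos(2^(1/3)*3^(1/6)*c/2))*exp(-2^(1/3)*3^(2/3)*c/6)


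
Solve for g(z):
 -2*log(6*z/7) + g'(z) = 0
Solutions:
 g(z) = C1 + 2*z*log(z) - 2*z + z*log(36/49)


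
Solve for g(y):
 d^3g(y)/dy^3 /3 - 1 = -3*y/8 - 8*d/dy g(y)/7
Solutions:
 g(y) = C1 + C2*sin(2*sqrt(42)*y/7) + C3*cos(2*sqrt(42)*y/7) - 21*y^2/128 + 7*y/8


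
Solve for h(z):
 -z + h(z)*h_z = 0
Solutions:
 h(z) = -sqrt(C1 + z^2)
 h(z) = sqrt(C1 + z^2)


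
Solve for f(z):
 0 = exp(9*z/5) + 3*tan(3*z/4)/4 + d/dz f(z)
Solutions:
 f(z) = C1 - 5*exp(9*z/5)/9 + log(cos(3*z/4))


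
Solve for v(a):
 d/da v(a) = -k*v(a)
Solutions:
 v(a) = C1*exp(-a*k)


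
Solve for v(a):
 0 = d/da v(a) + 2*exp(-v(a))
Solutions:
 v(a) = log(C1 - 2*a)


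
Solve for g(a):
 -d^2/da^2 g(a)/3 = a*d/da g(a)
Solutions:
 g(a) = C1 + C2*erf(sqrt(6)*a/2)


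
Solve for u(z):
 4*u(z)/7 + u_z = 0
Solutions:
 u(z) = C1*exp(-4*z/7)


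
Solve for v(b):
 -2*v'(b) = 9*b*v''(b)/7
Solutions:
 v(b) = C1 + C2/b^(5/9)


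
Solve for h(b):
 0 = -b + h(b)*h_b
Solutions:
 h(b) = -sqrt(C1 + b^2)
 h(b) = sqrt(C1 + b^2)


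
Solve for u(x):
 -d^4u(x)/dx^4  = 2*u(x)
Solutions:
 u(x) = (C1*sin(2^(3/4)*x/2) + C2*cos(2^(3/4)*x/2))*exp(-2^(3/4)*x/2) + (C3*sin(2^(3/4)*x/2) + C4*cos(2^(3/4)*x/2))*exp(2^(3/4)*x/2)


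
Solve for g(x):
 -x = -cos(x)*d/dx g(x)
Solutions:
 g(x) = C1 + Integral(x/cos(x), x)


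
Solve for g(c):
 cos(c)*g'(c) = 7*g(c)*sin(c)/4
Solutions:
 g(c) = C1/cos(c)^(7/4)


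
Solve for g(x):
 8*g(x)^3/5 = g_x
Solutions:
 g(x) = -sqrt(10)*sqrt(-1/(C1 + 8*x))/2
 g(x) = sqrt(10)*sqrt(-1/(C1 + 8*x))/2


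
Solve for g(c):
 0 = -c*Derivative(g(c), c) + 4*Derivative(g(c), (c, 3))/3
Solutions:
 g(c) = C1 + Integral(C2*airyai(6^(1/3)*c/2) + C3*airybi(6^(1/3)*c/2), c)


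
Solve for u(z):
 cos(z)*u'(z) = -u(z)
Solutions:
 u(z) = C1*sqrt(sin(z) - 1)/sqrt(sin(z) + 1)


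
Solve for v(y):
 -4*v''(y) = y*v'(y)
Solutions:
 v(y) = C1 + C2*erf(sqrt(2)*y/4)


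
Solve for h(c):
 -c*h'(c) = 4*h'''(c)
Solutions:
 h(c) = C1 + Integral(C2*airyai(-2^(1/3)*c/2) + C3*airybi(-2^(1/3)*c/2), c)


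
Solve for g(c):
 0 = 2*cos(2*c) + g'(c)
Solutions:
 g(c) = C1 - sin(2*c)


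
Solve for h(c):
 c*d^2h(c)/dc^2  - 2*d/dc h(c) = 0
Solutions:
 h(c) = C1 + C2*c^3


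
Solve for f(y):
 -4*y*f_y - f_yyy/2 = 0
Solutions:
 f(y) = C1 + Integral(C2*airyai(-2*y) + C3*airybi(-2*y), y)


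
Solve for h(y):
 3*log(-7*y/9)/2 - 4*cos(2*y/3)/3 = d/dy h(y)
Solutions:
 h(y) = C1 + 3*y*log(-y)/2 - 3*y*log(3) - 3*y/2 + 3*y*log(7)/2 - 2*sin(2*y/3)


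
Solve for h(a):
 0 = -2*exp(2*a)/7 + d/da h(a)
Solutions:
 h(a) = C1 + exp(2*a)/7


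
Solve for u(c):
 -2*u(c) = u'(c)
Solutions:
 u(c) = C1*exp(-2*c)


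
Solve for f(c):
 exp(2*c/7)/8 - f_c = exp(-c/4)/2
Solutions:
 f(c) = C1 + 7*exp(2*c/7)/16 + 2*exp(-c/4)


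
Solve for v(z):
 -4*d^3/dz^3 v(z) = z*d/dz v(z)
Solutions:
 v(z) = C1 + Integral(C2*airyai(-2^(1/3)*z/2) + C3*airybi(-2^(1/3)*z/2), z)


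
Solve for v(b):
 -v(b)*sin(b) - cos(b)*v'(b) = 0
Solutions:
 v(b) = C1*cos(b)


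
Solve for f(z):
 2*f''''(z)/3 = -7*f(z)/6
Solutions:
 f(z) = (C1*sin(7^(1/4)*z/2) + C2*cos(7^(1/4)*z/2))*exp(-7^(1/4)*z/2) + (C3*sin(7^(1/4)*z/2) + C4*cos(7^(1/4)*z/2))*exp(7^(1/4)*z/2)


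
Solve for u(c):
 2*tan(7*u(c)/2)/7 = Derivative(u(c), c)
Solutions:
 u(c) = -2*asin(C1*exp(c))/7 + 2*pi/7
 u(c) = 2*asin(C1*exp(c))/7


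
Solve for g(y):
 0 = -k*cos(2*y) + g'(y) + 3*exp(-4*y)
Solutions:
 g(y) = C1 + k*sin(2*y)/2 + 3*exp(-4*y)/4


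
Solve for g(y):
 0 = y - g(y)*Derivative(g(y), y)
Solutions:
 g(y) = -sqrt(C1 + y^2)
 g(y) = sqrt(C1 + y^2)


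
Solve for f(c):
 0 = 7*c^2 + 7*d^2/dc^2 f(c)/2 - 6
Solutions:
 f(c) = C1 + C2*c - c^4/6 + 6*c^2/7


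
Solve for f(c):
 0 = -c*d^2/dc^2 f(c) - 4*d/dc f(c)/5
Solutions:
 f(c) = C1 + C2*c^(1/5)


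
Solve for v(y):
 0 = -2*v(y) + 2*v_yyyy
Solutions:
 v(y) = C1*exp(-y) + C2*exp(y) + C3*sin(y) + C4*cos(y)


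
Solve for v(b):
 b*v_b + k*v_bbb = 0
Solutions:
 v(b) = C1 + Integral(C2*airyai(b*(-1/k)^(1/3)) + C3*airybi(b*(-1/k)^(1/3)), b)


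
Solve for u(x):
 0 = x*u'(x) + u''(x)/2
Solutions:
 u(x) = C1 + C2*erf(x)


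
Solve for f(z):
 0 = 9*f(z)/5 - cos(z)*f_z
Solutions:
 f(z) = C1*(sin(z) + 1)^(9/10)/(sin(z) - 1)^(9/10)


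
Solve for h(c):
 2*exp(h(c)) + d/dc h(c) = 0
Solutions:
 h(c) = log(1/(C1 + 2*c))


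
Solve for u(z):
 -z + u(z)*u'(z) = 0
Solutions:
 u(z) = -sqrt(C1 + z^2)
 u(z) = sqrt(C1 + z^2)


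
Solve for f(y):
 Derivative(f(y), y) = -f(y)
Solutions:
 f(y) = C1*exp(-y)


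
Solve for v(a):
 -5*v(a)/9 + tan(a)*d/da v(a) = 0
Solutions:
 v(a) = C1*sin(a)^(5/9)


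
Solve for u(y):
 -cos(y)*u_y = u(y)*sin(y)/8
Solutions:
 u(y) = C1*cos(y)^(1/8)


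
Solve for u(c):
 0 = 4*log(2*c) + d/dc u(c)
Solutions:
 u(c) = C1 - 4*c*log(c) - c*log(16) + 4*c


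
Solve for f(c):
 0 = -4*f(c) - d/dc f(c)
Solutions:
 f(c) = C1*exp(-4*c)


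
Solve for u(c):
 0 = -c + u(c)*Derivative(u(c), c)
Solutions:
 u(c) = -sqrt(C1 + c^2)
 u(c) = sqrt(C1 + c^2)


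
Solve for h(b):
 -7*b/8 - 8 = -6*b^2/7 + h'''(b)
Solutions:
 h(b) = C1 + C2*b + C3*b^2 + b^5/70 - 7*b^4/192 - 4*b^3/3


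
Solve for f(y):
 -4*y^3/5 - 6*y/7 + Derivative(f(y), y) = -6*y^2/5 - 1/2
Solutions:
 f(y) = C1 + y^4/5 - 2*y^3/5 + 3*y^2/7 - y/2


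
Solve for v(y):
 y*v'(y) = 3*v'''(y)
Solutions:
 v(y) = C1 + Integral(C2*airyai(3^(2/3)*y/3) + C3*airybi(3^(2/3)*y/3), y)
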